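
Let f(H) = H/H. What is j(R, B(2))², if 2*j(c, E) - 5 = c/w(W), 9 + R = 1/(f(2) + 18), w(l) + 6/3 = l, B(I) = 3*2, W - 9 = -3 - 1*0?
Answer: 11025/5776 ≈ 1.9088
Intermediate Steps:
W = 6 (W = 9 + (-3 - 1*0) = 9 + (-3 + 0) = 9 - 3 = 6)
B(I) = 6
w(l) = -2 + l
f(H) = 1
R = -170/19 (R = -9 + 1/(1 + 18) = -9 + 1/19 = -170/19 ≈ -8.9474)
j(c, E) = 5/2 + c/8 (j(c, E) = 5/2 + (c/(-2 + 6))/2 = 5/2 + (c/4)/2 = 5/2 + c/8)
j(R, B(2))² = (5/2 + (⅛)*(-170/19))² = (5/2 - 85/76)² = (105/76)² = 11025/5776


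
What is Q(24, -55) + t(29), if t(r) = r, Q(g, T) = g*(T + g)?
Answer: -715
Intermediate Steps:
Q(24, -55) + t(29) = 24*(-55 + 24) + 29 = 24*(-31) + 29 = -744 + 29 = -715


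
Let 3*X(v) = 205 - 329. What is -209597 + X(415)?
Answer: -628915/3 ≈ -2.0964e+5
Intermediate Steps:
X(v) = -124/3 (X(v) = (205 - 329)/3 = (1/3)*(-124) = -124/3)
-209597 + X(415) = -209597 - 124/3 = -628915/3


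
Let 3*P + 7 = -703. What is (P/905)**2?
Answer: 20164/294849 ≈ 0.068388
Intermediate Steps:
P = -710/3 (P = -7/3 + (1/3)*(-703) = -7/3 - 703/3 = -710/3 ≈ -236.67)
(P/905)**2 = (-710/3/905)**2 = (-710/3*1/905)**2 = (-142/543)**2 = 20164/294849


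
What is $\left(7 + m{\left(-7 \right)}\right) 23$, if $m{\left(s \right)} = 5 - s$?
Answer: $437$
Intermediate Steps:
$\left(7 + m{\left(-7 \right)}\right) 23 = \left(7 + \left(5 - -7\right)\right) 23 = \left(7 + \left(5 + 7\right)\right) 23 = \left(7 + 12\right) 23 = 19 \cdot 23 = 437$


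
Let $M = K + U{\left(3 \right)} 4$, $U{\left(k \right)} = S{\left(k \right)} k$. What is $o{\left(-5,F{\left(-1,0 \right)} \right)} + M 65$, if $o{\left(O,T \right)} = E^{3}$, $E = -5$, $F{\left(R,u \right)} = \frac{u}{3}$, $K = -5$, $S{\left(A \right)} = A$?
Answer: $1890$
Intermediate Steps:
$U{\left(k \right)} = k^{2}$ ($U{\left(k \right)} = k k = k^{2}$)
$F{\left(R,u \right)} = \frac{u}{3}$ ($F{\left(R,u \right)} = u \frac{1}{3} = \frac{u}{3}$)
$M = 31$ ($M = -5 + 3^{2} \cdot 4 = -5 + 9 \cdot 4 = -5 + 36 = 31$)
$o{\left(O,T \right)} = -125$ ($o{\left(O,T \right)} = \left(-5\right)^{3} = -125$)
$o{\left(-5,F{\left(-1,0 \right)} \right)} + M 65 = -125 + 31 \cdot 65 = -125 + 2015 = 1890$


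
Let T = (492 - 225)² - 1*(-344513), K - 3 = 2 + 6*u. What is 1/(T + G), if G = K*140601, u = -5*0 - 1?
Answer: 1/275201 ≈ 3.6337e-6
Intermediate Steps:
u = -1 (u = 0 - 1 = -1)
K = -1 (K = 3 + (2 + 6*(-1)) = 3 + (2 - 6) = 3 - 4 = -1)
G = -140601 (G = -1*140601 = -140601)
T = 415802 (T = 267² + 344513 = 71289 + 344513 = 415802)
1/(T + G) = 1/(415802 - 140601) = 1/275201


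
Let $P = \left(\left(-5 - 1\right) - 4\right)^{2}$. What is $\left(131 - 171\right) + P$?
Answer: $60$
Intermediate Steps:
$P = 100$ ($P = \left(-6 - 4\right)^{2} = \left(-10\right)^{2} = 100$)
$\left(131 - 171\right) + P = \left(131 - 171\right) + 100 = -40 + 100 = 60$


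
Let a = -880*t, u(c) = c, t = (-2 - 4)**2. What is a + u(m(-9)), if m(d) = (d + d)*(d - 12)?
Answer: -31302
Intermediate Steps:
m(d) = 2*d*(-12 + d) (m(d) = (2*d)*(-12 + d) = 2*d*(-12 + d))
t = 36 (t = (-6)**2 = 36)
a = -31680 (a = -880*36 = -31680)
a + u(m(-9)) = -31680 + 2*(-9)*(-12 - 9) = -31680 + 2*(-9)*(-21) = -31680 + 378 = -31302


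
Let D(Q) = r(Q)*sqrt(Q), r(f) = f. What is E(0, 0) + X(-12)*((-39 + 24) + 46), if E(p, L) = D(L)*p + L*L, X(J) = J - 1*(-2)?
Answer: -310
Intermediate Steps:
X(J) = 2 + J (X(J) = J + 2 = 2 + J)
D(Q) = Q**(3/2) (D(Q) = Q*sqrt(Q) = Q**(3/2))
E(p, L) = L**2 + p*L**(3/2) (E(p, L) = L**(3/2)*p + L*L = p*L**(3/2) + L**2 = L**2 + p*L**(3/2))
E(0, 0) + X(-12)*((-39 + 24) + 46) = (0**2 + 0*0**(3/2)) + (2 - 12)*((-39 + 24) + 46) = (0 + 0*0) - 10*(-15 + 46) = (0 + 0) - 10*31 = 0 - 310 = -310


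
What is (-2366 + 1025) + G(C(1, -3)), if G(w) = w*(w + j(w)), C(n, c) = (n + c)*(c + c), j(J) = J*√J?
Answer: -1197 + 288*√3 ≈ -698.17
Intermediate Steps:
j(J) = J^(3/2)
C(n, c) = 2*c*(c + n) (C(n, c) = (c + n)*(2*c) = 2*c*(c + n))
G(w) = w*(w + w^(3/2))
(-2366 + 1025) + G(C(1, -3)) = (-2366 + 1025) + (2*(-3)*(-3 + 1))*(2*(-3)*(-3 + 1) + (2*(-3)*(-3 + 1))^(3/2)) = -1341 + (2*(-3)*(-2))*(2*(-3)*(-2) + (2*(-3)*(-2))^(3/2)) = -1341 + 12*(12 + 12^(3/2)) = -1341 + 12*(12 + 24*√3) = -1341 + (144 + 288*√3) = -1197 + 288*√3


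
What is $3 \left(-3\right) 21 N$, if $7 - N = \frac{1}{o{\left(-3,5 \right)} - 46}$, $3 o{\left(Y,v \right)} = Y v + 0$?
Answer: $- \frac{22554}{17} \approx -1326.7$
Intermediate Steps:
$o{\left(Y,v \right)} = \frac{Y v}{3}$ ($o{\left(Y,v \right)} = \frac{Y v + 0}{3} = \frac{Y v}{3}$)
$N = \frac{358}{51}$ ($N = 7 - \frac{1}{\frac{1}{3} \left(-3\right) 5 - 46} = 7 - \frac{1}{-5 - 46} = 7 - \frac{1}{-51} = 7 - - \frac{1}{51} = 7 + \frac{1}{51} = \frac{358}{51} \approx 7.0196$)
$3 \left(-3\right) 21 N = 3 \left(-3\right) 21 \cdot \frac{358}{51} = \left(-9\right) 21 \cdot \frac{358}{51} = \left(-189\right) \frac{358}{51} = - \frac{22554}{17}$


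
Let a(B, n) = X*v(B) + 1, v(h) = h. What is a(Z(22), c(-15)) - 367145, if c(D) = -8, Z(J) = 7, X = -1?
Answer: -367151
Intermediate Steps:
a(B, n) = 1 - B (a(B, n) = -B + 1 = 1 - B)
a(Z(22), c(-15)) - 367145 = (1 - 1*7) - 367145 = (1 - 7) - 367145 = -6 - 367145 = -367151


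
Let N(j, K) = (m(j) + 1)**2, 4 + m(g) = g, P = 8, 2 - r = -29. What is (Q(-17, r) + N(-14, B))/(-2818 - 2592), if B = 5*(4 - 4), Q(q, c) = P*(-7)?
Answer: -233/5410 ≈ -0.043068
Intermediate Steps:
r = 31 (r = 2 - 1*(-29) = 2 + 29 = 31)
Q(q, c) = -56 (Q(q, c) = 8*(-7) = -56)
m(g) = -4 + g
B = 0 (B = 5*0 = 0)
N(j, K) = (-3 + j)**2 (N(j, K) = ((-4 + j) + 1)**2 = (-3 + j)**2)
(Q(-17, r) + N(-14, B))/(-2818 - 2592) = (-56 + (-3 - 14)**2)/(-2818 - 2592) = (-56 + (-17)**2)/(-5410) = (-56 + 289)*(-1/5410) = 233*(-1/5410) = -233/5410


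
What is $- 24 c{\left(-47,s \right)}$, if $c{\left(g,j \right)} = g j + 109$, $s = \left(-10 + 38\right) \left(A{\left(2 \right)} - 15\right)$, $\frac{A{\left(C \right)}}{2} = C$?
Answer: $-350040$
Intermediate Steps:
$A{\left(C \right)} = 2 C$
$s = -308$ ($s = \left(-10 + 38\right) \left(2 \cdot 2 - 15\right) = 28 \left(4 - 15\right) = 28 \left(-11\right) = -308$)
$c{\left(g,j \right)} = 109 + g j$
$- 24 c{\left(-47,s \right)} = - 24 \left(109 - -14476\right) = - 24 \left(109 + 14476\right) = \left(-24\right) 14585 = -350040$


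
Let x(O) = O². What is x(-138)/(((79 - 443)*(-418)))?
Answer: 4761/38038 ≈ 0.12516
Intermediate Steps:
x(-138)/(((79 - 443)*(-418))) = (-138)²/(((79 - 443)*(-418))) = 19044/((-364*(-418))) = 19044/152152 = 19044*(1/152152) = 4761/38038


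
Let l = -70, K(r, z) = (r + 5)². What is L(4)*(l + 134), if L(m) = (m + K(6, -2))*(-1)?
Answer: -8000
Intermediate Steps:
K(r, z) = (5 + r)²
L(m) = -121 - m (L(m) = (m + (5 + 6)²)*(-1) = (m + 11²)*(-1) = (m + 121)*(-1) = (121 + m)*(-1) = -121 - m)
L(4)*(l + 134) = (-121 - 1*4)*(-70 + 134) = (-121 - 4)*64 = -125*64 = -8000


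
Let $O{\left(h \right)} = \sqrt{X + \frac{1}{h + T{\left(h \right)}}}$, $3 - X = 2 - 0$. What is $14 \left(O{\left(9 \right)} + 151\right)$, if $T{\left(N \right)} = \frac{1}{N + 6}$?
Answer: $2114 + \frac{7 \sqrt{5134}}{34} \approx 2128.8$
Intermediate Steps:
$T{\left(N \right)} = \frac{1}{6 + N}$
$X = 1$ ($X = 3 - \left(2 - 0\right) = 3 - \left(2 + 0\right) = 3 - 2 = 1$)
$O{\left(h \right)} = \sqrt{1 + \frac{1}{h + \frac{1}{6 + h}}}$
$14 \left(O{\left(9 \right)} + 151\right) = 14 \left(\sqrt{\frac{1 + \left(1 + 9\right) \left(6 + 9\right)}{1 + 9 \left(6 + 9\right)}} + 151\right) = 14 \left(\sqrt{\frac{1 + 10 \cdot 15}{1 + 9 \cdot 15}} + 151\right) = 14 \left(\sqrt{\frac{1 + 150}{1 + 135}} + 151\right) = 14 \left(\sqrt{\frac{1}{136} \cdot 151} + 151\right) = 14 \left(\sqrt{\frac{151}{136}} + 151\right) = 14 \left(\frac{\sqrt{5134}}{68} + 151\right) = 14 \left(151 + \frac{\sqrt{5134}}{68}\right) = 2114 + \frac{7 \sqrt{5134}}{34}$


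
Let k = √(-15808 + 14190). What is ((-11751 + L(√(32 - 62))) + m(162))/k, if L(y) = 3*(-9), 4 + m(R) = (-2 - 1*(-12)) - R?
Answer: 5967*I*√1618/809 ≈ 296.69*I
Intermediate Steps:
m(R) = 6 - R (m(R) = -4 + ((-2 - 1*(-12)) - R) = -4 + ((-2 + 12) - R) = -4 + (10 - R) = 6 - R)
L(y) = -27
k = I*√1618 (k = √(-1618) = I*√1618 ≈ 40.224*I)
((-11751 + L(√(32 - 62))) + m(162))/k = ((-11751 - 27) + (6 - 1*162))/((I*√1618)) = (-11778 + (6 - 162))*(-I*√1618/1618) = (-11778 - 156)*(-I*√1618/1618) = -(-5967)*I*√1618/809 = 5967*I*√1618/809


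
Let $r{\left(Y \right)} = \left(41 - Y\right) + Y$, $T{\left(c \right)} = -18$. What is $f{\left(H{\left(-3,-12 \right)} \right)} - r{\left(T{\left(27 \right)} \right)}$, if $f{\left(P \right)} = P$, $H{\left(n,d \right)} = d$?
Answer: $-53$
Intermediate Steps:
$r{\left(Y \right)} = 41$
$f{\left(H{\left(-3,-12 \right)} \right)} - r{\left(T{\left(27 \right)} \right)} = -12 - 41 = -53$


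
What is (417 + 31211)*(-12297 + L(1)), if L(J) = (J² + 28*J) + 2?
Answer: -387949048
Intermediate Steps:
L(J) = 2 + J² + 28*J
(417 + 31211)*(-12297 + L(1)) = (417 + 31211)*(-12297 + (2 + 1² + 28*1)) = 31628*(-12297 + (2 + 1 + 28)) = 31628*(-12297 + 31) = 31628*(-12266) = -387949048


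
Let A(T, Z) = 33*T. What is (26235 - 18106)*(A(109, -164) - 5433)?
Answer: -14924844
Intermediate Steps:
(26235 - 18106)*(A(109, -164) - 5433) = (26235 - 18106)*(33*109 - 5433) = 8129*(3597 - 5433) = 8129*(-1836) = -14924844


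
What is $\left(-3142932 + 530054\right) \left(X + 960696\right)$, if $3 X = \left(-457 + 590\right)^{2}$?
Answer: $- \frac{7576763528206}{3} \approx -2.5256 \cdot 10^{12}$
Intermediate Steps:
$X = \frac{17689}{3}$ ($X = \frac{\left(-457 + 590\right)^{2}}{3} = \frac{133^{2}}{3} = \frac{1}{3} \cdot 17689 = \frac{17689}{3} \approx 5896.3$)
$\left(-3142932 + 530054\right) \left(X + 960696\right) = \left(-3142932 + 530054\right) \left(\frac{17689}{3} + 960696\right) = \left(-2612878\right) \frac{2899777}{3} = - \frac{7576763528206}{3}$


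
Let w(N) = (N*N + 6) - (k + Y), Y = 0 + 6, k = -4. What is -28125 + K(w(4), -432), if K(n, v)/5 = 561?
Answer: -25320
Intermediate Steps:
Y = 6
w(N) = 4 + N**2 (w(N) = (N*N + 6) - (-4 + 6) = (N**2 + 6) - 1*2 = (6 + N**2) - 2 = 4 + N**2)
K(n, v) = 2805 (K(n, v) = 5*561 = 2805)
-28125 + K(w(4), -432) = -28125 + 2805 = -25320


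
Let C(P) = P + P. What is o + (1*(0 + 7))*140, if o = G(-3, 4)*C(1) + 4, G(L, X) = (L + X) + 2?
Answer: 990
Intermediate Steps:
G(L, X) = 2 + L + X
C(P) = 2*P
o = 10 (o = (2 - 3 + 4)*(2*1) + 4 = 3*2 + 4 = 6 + 4 = 10)
o + (1*(0 + 7))*140 = 10 + (1*(0 + 7))*140 = 10 + (1*7)*140 = 10 + 7*140 = 10 + 980 = 990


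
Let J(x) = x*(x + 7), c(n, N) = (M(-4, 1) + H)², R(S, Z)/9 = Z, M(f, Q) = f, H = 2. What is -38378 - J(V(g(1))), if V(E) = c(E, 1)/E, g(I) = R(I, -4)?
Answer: -3108556/81 ≈ -38377.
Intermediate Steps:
R(S, Z) = 9*Z
g(I) = -36 (g(I) = 9*(-4) = -36)
c(n, N) = 4 (c(n, N) = (-4 + 2)² = (-2)² = 4)
V(E) = 4/E
J(x) = x*(7 + x)
-38378 - J(V(g(1))) = -38378 - 4/(-36)*(7 + 4/(-36)) = -38378 - 4*(-1/36)*(7 + 4*(-1/36)) = -38378 - (-1)*(7 - ⅑)/9 = -38378 - (-1)*62/(9*9) = -38378 - 1*(-62/81) = -38378 + 62/81 = -3108556/81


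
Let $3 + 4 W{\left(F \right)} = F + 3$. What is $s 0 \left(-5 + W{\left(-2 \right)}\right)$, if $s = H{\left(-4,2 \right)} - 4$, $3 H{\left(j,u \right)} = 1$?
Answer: $0$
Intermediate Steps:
$H{\left(j,u \right)} = \frac{1}{3}$ ($H{\left(j,u \right)} = \frac{1}{3} \cdot 1 = \frac{1}{3}$)
$W{\left(F \right)} = \frac{F}{4}$ ($W{\left(F \right)} = - \frac{3}{4} + \frac{F + 3}{4} = - \frac{3}{4} + \frac{3 + F}{4} = - \frac{3}{4} + \left(\frac{3}{4} + \frac{F}{4}\right) = \frac{F}{4}$)
$s = - \frac{11}{3}$ ($s = \frac{1}{3} - 4 = - \frac{11}{3} \approx -3.6667$)
$s 0 \left(-5 + W{\left(-2 \right)}\right) = - \frac{11 \cdot 0 \left(-5 + \frac{1}{4} \left(-2\right)\right)}{3} = - \frac{11 \cdot 0 \left(-5 - \frac{1}{2}\right)}{3} = - \frac{11 \cdot 0 \left(- \frac{11}{2}\right)}{3} = \left(- \frac{11}{3}\right) 0 = 0$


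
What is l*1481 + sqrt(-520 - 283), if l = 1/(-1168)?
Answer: -1481/1168 + I*sqrt(803) ≈ -1.268 + 28.337*I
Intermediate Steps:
l = -1/1168 ≈ -0.00085616
l*1481 + sqrt(-520 - 283) = -1/1168*1481 + sqrt(-520 - 283) = -1481/1168 + sqrt(-803) = -1481/1168 + I*sqrt(803)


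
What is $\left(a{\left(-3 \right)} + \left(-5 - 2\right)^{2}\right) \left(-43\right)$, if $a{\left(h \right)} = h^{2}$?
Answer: $-2494$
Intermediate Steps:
$\left(a{\left(-3 \right)} + \left(-5 - 2\right)^{2}\right) \left(-43\right) = \left(\left(-3\right)^{2} + \left(-5 - 2\right)^{2}\right) \left(-43\right) = \left(9 + \left(-7\right)^{2}\right) \left(-43\right) = \left(9 + 49\right) \left(-43\right) = 58 \left(-43\right) = -2494$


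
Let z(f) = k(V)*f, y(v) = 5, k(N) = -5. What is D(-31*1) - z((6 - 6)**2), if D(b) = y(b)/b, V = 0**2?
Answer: -5/31 ≈ -0.16129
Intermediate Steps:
V = 0
D(b) = 5/b
z(f) = -5*f
D(-31*1) - z((6 - 6)**2) = 5/((-31*1)) - (-5)*(6 - 6)**2 = 5/(-31) - (-5)*0**2 = 5*(-1/31) - (-5)*0 = -5/31 - 1*0 = -5/31 + 0 = -5/31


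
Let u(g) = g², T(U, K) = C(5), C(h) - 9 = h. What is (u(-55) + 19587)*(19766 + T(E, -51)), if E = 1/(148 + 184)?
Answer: 447265360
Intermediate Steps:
E = 1/332 ≈ 0.0030120
C(h) = 9 + h
T(U, K) = 14 (T(U, K) = 9 + 5 = 14)
(u(-55) + 19587)*(19766 + T(E, -51)) = ((-55)² + 19587)*(19766 + 14) = (3025 + 19587)*19780 = 22612*19780 = 447265360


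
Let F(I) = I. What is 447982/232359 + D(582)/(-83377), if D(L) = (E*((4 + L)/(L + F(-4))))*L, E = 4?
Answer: 10636060213510/5598911543127 ≈ 1.8997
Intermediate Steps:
D(L) = 4*L*(4 + L)/(-4 + L) (D(L) = (4*((4 + L)/(L - 4)))*L = (4*((4 + L)/(-4 + L)))*L = (4*(4 + L)/(-4 + L))*L = 4*L*(4 + L)/(-4 + L))
447982/232359 + D(582)/(-83377) = 447982/232359 + (4*582*(4 + 582)/(-4 + 582))/(-83377) = 447982*(1/232359) + (4*582*586/578)*(-1/83377) = 447982/232359 + (4*582*(1/578)*586)*(-1/83377) = 447982/232359 + (682104/289)*(-1/83377) = 447982/232359 - 682104/24095953 = 10636060213510/5598911543127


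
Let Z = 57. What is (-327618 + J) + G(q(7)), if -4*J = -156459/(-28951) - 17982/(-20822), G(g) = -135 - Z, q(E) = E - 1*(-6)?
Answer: -197610622045365/602817722 ≈ -3.2781e+5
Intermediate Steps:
q(E) = 6 + E (q(E) = E + 6 = 6 + E)
G(g) = -192 (G(g) = -135 - 1*57 = -135 - 57 = -192)
J = -944596545/602817722 (J = -(-156459/(-28951) - 17982/(-20822))/4 = -(-156459*(-1/28951) - 17982*(-1/20822))/4 = -(156459/28951 + 8991/10411)/4 = -¼*1889193090/301408861 = -944596545/602817722 ≈ -1.5670)
(-327618 + J) + G(q(7)) = (-327618 - 944596545/602817722) - 192 = -197494881042741/602817722 - 192 = -197610622045365/602817722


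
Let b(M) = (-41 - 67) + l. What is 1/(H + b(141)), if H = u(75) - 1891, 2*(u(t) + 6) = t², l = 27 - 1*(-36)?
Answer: 2/1741 ≈ 0.0011488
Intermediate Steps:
l = 63 (l = 27 + 36 = 63)
u(t) = -6 + t²/2
H = 1831/2 (H = (-6 + (½)*75²) - 1891 = (-6 + (½)*5625) - 1891 = (-6 + 5625/2) - 1891 = 5613/2 - 1891 = 1831/2 ≈ 915.50)
b(M) = -45 (b(M) = (-41 - 67) + 63 = -108 + 63 = -45)
1/(H + b(141)) = 1/(1831/2 - 45) = 1/(1741/2) = 2/1741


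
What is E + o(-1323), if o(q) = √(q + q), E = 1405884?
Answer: 1405884 + 21*I*√6 ≈ 1.4059e+6 + 51.439*I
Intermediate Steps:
o(q) = √2*√q (o(q) = √(2*q) = √2*√q)
E + o(-1323) = 1405884 + √2*√(-1323) = 1405884 + √2*(21*I*√3) = 1405884 + 21*I*√6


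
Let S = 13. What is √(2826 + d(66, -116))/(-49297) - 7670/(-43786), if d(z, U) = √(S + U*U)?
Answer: 3835/21893 - √(2826 + √13469)/49297 ≈ 0.17407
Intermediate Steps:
d(z, U) = √(13 + U²) (d(z, U) = √(13 + U*U) = √(13 + U²))
√(2826 + d(66, -116))/(-49297) - 7670/(-43786) = √(2826 + √(13 + (-116)²))/(-49297) - 7670/(-43786) = √(2826 + √(13 + 13456))*(-1/49297) - 7670*(-1/43786) = √(2826 + √13469)*(-1/49297) + 3835/21893 = -√(2826 + √13469)/49297 + 3835/21893 = 3835/21893 - √(2826 + √13469)/49297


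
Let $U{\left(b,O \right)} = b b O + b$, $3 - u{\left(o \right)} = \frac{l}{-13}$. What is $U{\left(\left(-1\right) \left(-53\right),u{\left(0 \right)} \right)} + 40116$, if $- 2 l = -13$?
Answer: $\frac{100001}{2} \approx 50001.0$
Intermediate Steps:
$l = \frac{13}{2}$ ($l = \left(- \frac{1}{2}\right) \left(-13\right) = \frac{13}{2} \approx 6.5$)
$u{\left(o \right)} = \frac{7}{2}$ ($u{\left(o \right)} = 3 - \frac{13}{2 \left(-13\right)} = 3 - \frac{13}{2} \left(- \frac{1}{13}\right) = 3 - - \frac{1}{2} = 3 + \frac{1}{2} = \frac{7}{2}$)
$U{\left(b,O \right)} = b + O b^{2}$ ($U{\left(b,O \right)} = b^{2} O + b = O b^{2} + b = b + O b^{2}$)
$U{\left(\left(-1\right) \left(-53\right),u{\left(0 \right)} \right)} + 40116 = \left(-1\right) \left(-53\right) \left(1 + \frac{7 \left(\left(-1\right) \left(-53\right)\right)}{2}\right) + 40116 = 53 \left(1 + \frac{7}{2} \cdot 53\right) + 40116 = 53 \left(1 + \frac{371}{2}\right) + 40116 = 53 \cdot \frac{373}{2} + 40116 = \frac{19769}{2} + 40116 = \frac{100001}{2}$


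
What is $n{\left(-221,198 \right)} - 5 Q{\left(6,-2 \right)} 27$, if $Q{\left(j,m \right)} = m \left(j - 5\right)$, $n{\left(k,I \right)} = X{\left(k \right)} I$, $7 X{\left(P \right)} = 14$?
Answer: $666$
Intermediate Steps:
$X{\left(P \right)} = 2$ ($X{\left(P \right)} = \frac{1}{7} \cdot 14 = 2$)
$n{\left(k,I \right)} = 2 I$
$Q{\left(j,m \right)} = m \left(-5 + j\right)$
$n{\left(-221,198 \right)} - 5 Q{\left(6,-2 \right)} 27 = 2 \cdot 198 - 5 \left(- 2 \left(-5 + 6\right)\right) 27 = 396 - 5 \left(\left(-2\right) 1\right) 27 = 396 - 5 \left(-2\right) 27 = 396 - \left(-10\right) 27 = 396 - -270 = 396 + 270 = 666$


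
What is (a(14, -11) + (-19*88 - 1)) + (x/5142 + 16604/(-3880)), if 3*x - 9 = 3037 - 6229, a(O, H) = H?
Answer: -2105431943/1246935 ≈ -1688.5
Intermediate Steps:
x = -1061 (x = 3 + (3037 - 6229)/3 = 3 + (⅓)*(-3192) = 3 - 1064 = -1061)
(a(14, -11) + (-19*88 - 1)) + (x/5142 + 16604/(-3880)) = (-11 + (-19*88 - 1)) + (-1061/5142 + 16604/(-3880)) = (-11 + (-1672 - 1)) + (-1061*1/5142 + 16604*(-1/3880)) = (-11 - 1673) + (-1061/5142 - 4151/970) = -1684 - 5593403/1246935 = -2105431943/1246935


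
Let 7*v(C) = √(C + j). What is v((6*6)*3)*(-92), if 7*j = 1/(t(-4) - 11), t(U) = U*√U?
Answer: -92*√(181104455 + 10360*I)/9065 ≈ -136.58 - 0.0039065*I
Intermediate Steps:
t(U) = U^(3/2)
j = (-11 + 8*I)/1295 (j = 1/(7*((-4)^(3/2) - 11)) = 1/(7*(-8*I - 11)) = 1/(7*(-11 - 8*I)) = ((-11 + 8*I)/185)/7 = (-11 + 8*I)/1295 ≈ -0.0084942 + 0.0061776*I)
v(C) = √(-11/1295 + C + 8*I/1295)/7 (v(C) = √(C + (-11/1295 + 8*I/1295))/7 = √(-11/1295 + C + 8*I/1295)/7)
v((6*6)*3)*(-92) = (√(-14245 + 10360*I + 1677025*((6*6)*3))/9065)*(-92) = (√(-14245 + 10360*I + 1677025*(36*3))/9065)*(-92) = (√(-14245 + 10360*I + 1677025*108)/9065)*(-92) = (√(-14245 + 10360*I + 181118700)/9065)*(-92) = (√(181104455 + 10360*I)/9065)*(-92) = -92*√(181104455 + 10360*I)/9065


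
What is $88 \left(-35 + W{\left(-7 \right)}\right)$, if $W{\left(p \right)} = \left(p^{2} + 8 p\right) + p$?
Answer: $-4312$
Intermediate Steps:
$W{\left(p \right)} = p^{2} + 9 p$
$88 \left(-35 + W{\left(-7 \right)}\right) = 88 \left(-35 - 7 \left(9 - 7\right)\right) = 88 \left(-35 - 14\right) = 88 \left(-49\right) = -4312$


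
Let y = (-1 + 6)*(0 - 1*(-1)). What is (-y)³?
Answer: -125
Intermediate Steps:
y = 5 (y = 5*(0 + 1) = 5*1 = 5)
(-y)³ = (-1*5)³ = (-5)³ = -125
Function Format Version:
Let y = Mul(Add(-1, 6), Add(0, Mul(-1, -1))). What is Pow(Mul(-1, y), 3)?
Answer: -125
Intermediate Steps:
y = 5 (y = Mul(5, Add(0, 1)) = Mul(5, 1) = 5)
Pow(Mul(-1, y), 3) = Pow(Mul(-1, 5), 3) = Pow(-5, 3) = -125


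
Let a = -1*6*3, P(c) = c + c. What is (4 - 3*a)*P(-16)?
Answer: -1856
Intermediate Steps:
P(c) = 2*c
a = -18 (a = -6*3 = -18)
(4 - 3*a)*P(-16) = (4 - 3*(-18))*(2*(-16)) = (4 + 54)*(-32) = 58*(-32) = -1856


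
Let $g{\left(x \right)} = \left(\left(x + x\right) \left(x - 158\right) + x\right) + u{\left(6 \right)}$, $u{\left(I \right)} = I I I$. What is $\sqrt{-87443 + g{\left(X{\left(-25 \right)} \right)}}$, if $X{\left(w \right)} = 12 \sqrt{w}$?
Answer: $\sqrt{-94427 - 18900 i} \approx 30.601 - 308.81 i$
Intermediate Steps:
$u{\left(I \right)} = I^{3}$ ($u{\left(I \right)} = I^{2} I = I^{3}$)
$g{\left(x \right)} = 216 + x + 2 x \left(-158 + x\right)$ ($g{\left(x \right)} = \left(\left(x + x\right) \left(x - 158\right) + x\right) + 6^{3} = \left(2 x \left(-158 + x\right) + x\right) + 216 = \left(x + 2 x \left(-158 + x\right)\right) + 216 = 216 + x + 2 x \left(-158 + x\right)$)
$\sqrt{-87443 + g{\left(X{\left(-25 \right)} \right)}} = \sqrt{-87443 + \left(216 - 315 \cdot 12 \sqrt{-25} + 2 \left(12 \sqrt{-25}\right)^{2}\right)} = \sqrt{-87443 + \left(216 - 315 \cdot 12 \cdot 5 i + 2 \left(12 \cdot 5 i\right)^{2}\right)} = \sqrt{-87443 + \left(216 - 315 \cdot 60 i + 2 \left(60 i\right)^{2}\right)} = \sqrt{-87443 + \left(216 - 18900 i + 2 \left(-3600\right)\right)} = \sqrt{-87443 - \left(6984 + 18900 i\right)} = \sqrt{-94427 - 18900 i}$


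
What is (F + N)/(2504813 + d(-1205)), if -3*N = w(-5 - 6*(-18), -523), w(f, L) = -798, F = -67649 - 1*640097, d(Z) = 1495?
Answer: -176870/626577 ≈ -0.28228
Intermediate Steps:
F = -707746 (F = -67649 - 640097 = -707746)
N = 266 (N = -⅓*(-798) = 266)
(F + N)/(2504813 + d(-1205)) = (-707746 + 266)/(2504813 + 1495) = -707480/2506308 = -707480*1/2506308 = -176870/626577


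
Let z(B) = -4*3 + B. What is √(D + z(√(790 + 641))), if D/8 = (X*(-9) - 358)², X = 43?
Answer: √(4440188 + 3*√159) ≈ 2107.2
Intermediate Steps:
z(B) = -12 + B
D = 4440200 (D = 8*(43*(-9) - 358)² = 8*(-387 - 358)² = 8*(-745)² = 8*555025 = 4440200)
√(D + z(√(790 + 641))) = √(4440200 + (-12 + √(790 + 641))) = √(4440200 + (-12 + √1431)) = √(4440200 + (-12 + 3*√159)) = √(4440188 + 3*√159)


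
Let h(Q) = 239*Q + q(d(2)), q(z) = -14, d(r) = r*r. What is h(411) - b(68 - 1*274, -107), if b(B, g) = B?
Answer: 98421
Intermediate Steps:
d(r) = r**2
h(Q) = -14 + 239*Q (h(Q) = 239*Q - 14 = -14 + 239*Q)
h(411) - b(68 - 1*274, -107) = (-14 + 239*411) - (68 - 1*274) = (-14 + 98229) - (68 - 274) = 98215 - 1*(-206) = 98215 + 206 = 98421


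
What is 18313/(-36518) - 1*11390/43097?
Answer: -1205175381/1573816246 ≈ -0.76577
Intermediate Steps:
18313/(-36518) - 1*11390/43097 = 18313*(-1/36518) - 11390*1/43097 = -18313/36518 - 11390/43097 = -1205175381/1573816246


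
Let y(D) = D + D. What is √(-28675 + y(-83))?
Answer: I*√28841 ≈ 169.83*I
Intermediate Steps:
y(D) = 2*D
√(-28675 + y(-83)) = √(-28675 + 2*(-83)) = √(-28675 - 166) = √(-28841) = I*√28841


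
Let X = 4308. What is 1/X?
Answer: 1/4308 ≈ 0.00023213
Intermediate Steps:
1/X = 1/4308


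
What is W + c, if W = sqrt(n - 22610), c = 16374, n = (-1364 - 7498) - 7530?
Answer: 16374 + I*sqrt(39002) ≈ 16374.0 + 197.49*I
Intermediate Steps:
n = -16392 (n = -8862 - 7530 = -16392)
W = I*sqrt(39002) (W = sqrt(-16392 - 22610) = sqrt(-39002) = I*sqrt(39002) ≈ 197.49*I)
W + c = I*sqrt(39002) + 16374 = 16374 + I*sqrt(39002)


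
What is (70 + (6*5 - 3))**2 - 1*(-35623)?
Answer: 45032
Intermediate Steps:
(70 + (6*5 - 3))**2 - 1*(-35623) = (70 + (30 - 3))**2 + 35623 = (70 + 27)**2 + 35623 = 97**2 + 35623 = 9409 + 35623 = 45032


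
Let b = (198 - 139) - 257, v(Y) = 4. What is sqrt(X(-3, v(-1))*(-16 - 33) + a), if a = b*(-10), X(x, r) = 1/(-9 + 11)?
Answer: sqrt(7822)/2 ≈ 44.221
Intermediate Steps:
X(x, r) = 1/2
b = -198 (b = 59 - 257 = -198)
a = 1980 (a = -198*(-10) = 1980)
sqrt(X(-3, v(-1))*(-16 - 33) + a) = sqrt((-16 - 33)/2 + 1980) = sqrt((1/2)*(-49) + 1980) = sqrt(-49/2 + 1980) = sqrt(3911/2) = sqrt(7822)/2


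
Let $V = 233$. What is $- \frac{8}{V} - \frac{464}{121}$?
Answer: $- \frac{109080}{28193} \approx -3.869$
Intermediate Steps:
$- \frac{8}{V} - \frac{464}{121} = - \frac{8}{233} - \frac{464}{121} = - \frac{109080}{28193}$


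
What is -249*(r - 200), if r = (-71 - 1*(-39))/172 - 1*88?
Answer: 3085608/43 ≈ 71758.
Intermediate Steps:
r = -3792/43 (r = (-71 + 39)*(1/172) - 88 = -32*1/172 - 88 = -8/43 - 88 = -3792/43 ≈ -88.186)
-249*(r - 200) = -249*(-3792/43 - 200) = -249*(-12392/43) = 3085608/43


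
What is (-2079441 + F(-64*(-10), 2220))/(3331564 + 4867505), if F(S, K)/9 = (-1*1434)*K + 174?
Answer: -10243065/2733023 ≈ -3.7479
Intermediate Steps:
F(S, K) = 1566 - 12906*K (F(S, K) = 9*((-1*1434)*K + 174) = 9*(-1434*K + 174) = 9*(174 - 1434*K) = 1566 - 12906*K)
(-2079441 + F(-64*(-10), 2220))/(3331564 + 4867505) = (-2079441 + (1566 - 12906*2220))/(3331564 + 4867505) = (-2079441 + (1566 - 28651320))/8199069 = (-2079441 - 28649754)*(1/8199069) = -30729195*1/8199069 = -10243065/2733023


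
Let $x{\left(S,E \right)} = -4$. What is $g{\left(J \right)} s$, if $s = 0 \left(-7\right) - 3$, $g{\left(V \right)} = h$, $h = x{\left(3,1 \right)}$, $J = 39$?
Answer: $12$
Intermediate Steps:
$h = -4$
$g{\left(V \right)} = -4$
$s = -3$ ($s = 0 - 3 = -3$)
$g{\left(J \right)} s = \left(-4\right) \left(-3\right) = 12$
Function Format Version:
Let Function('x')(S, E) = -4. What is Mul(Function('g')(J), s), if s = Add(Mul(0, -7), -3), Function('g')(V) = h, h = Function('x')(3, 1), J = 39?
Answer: 12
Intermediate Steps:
h = -4
Function('g')(V) = -4
s = -3 (s = Add(0, -3) = -3)
Mul(Function('g')(J), s) = Mul(-4, -3) = 12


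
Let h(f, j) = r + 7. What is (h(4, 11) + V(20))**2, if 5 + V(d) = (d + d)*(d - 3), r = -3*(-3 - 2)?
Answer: 485809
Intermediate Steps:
r = 15 (r = -3*(-5) = 15)
V(d) = -5 + 2*d*(-3 + d) (V(d) = -5 + (d + d)*(d - 3) = -5 + (2*d)*(-3 + d) = -5 + 2*d*(-3 + d))
h(f, j) = 22 (h(f, j) = 15 + 7 = 22)
(h(4, 11) + V(20))**2 = (22 + (-5 - 6*20 + 2*20**2))**2 = (22 + (-5 - 120 + 2*400))**2 = (22 + (-5 - 120 + 800))**2 = (22 + 675)**2 = 697**2 = 485809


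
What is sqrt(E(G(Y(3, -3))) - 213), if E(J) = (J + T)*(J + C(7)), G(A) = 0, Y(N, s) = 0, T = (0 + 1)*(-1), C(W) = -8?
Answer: I*sqrt(205) ≈ 14.318*I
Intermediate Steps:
T = -1 (T = 1*(-1) = -1)
E(J) = (-1 + J)*(-8 + J) (E(J) = (J - 1)*(J - 8) = (-1 + J)*(-8 + J))
sqrt(E(G(Y(3, -3))) - 213) = sqrt((8 + 0**2 - 9*0) - 213) = sqrt((8 + 0 + 0) - 213) = sqrt(8 - 213) = sqrt(-205) = I*sqrt(205)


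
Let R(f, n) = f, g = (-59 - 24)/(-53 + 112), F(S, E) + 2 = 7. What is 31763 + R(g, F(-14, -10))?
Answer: 1873934/59 ≈ 31762.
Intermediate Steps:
F(S, E) = 5 (F(S, E) = -2 + 7 = 5)
g = -83/59 ≈ -1.4068
31763 + R(g, F(-14, -10)) = 31763 - 83/59 = 1873934/59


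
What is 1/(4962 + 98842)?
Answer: 1/103804 ≈ 9.6335e-6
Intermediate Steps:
1/(4962 + 98842) = 1/103804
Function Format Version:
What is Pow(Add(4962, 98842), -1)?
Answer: Rational(1, 103804) ≈ 9.6335e-6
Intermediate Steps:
Pow(Add(4962, 98842), -1) = Pow(103804, -1) = Rational(1, 103804)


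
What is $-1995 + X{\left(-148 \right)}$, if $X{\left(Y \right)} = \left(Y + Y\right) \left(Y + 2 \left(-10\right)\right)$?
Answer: $47733$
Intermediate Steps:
$X{\left(Y \right)} = 2 Y \left(-20 + Y\right)$ ($X{\left(Y \right)} = 2 Y \left(Y - 20\right) = 2 Y \left(-20 + Y\right)$)
$-1995 + X{\left(-148 \right)} = -1995 + 2 \left(-148\right) \left(-20 - 148\right) = -1995 + 2 \left(-148\right) \left(-168\right) = -1995 + 49728 = 47733$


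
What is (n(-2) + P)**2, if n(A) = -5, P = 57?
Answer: 2704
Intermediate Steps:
(n(-2) + P)**2 = (-5 + 57)**2 = 52**2 = 2704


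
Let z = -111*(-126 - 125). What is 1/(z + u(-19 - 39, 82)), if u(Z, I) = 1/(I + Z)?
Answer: 24/668665 ≈ 3.5892e-5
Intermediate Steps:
z = 27861 (z = -111*(-251) = 27861)
1/(z + u(-19 - 39, 82)) = 1/(27861 + 1/(82 + (-19 - 39))) = 1/(27861 + 1/(82 - 58)) = 1/(27861 + 1/24) = 1/(668665/24) = 24/668665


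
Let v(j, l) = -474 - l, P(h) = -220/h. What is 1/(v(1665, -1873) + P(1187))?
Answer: 1187/1660393 ≈ 0.00071489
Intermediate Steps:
1/(v(1665, -1873) + P(1187)) = 1/((-474 - 1*(-1873)) - 220/1187) = 1/((-474 + 1873) - 220*1/1187) = 1/(1399 - 220/1187) = 1/(1660393/1187) = 1187/1660393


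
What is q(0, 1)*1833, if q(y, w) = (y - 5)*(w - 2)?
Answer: 9165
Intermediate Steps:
q(y, w) = (-5 + y)*(-2 + w)
q(0, 1)*1833 = (10 - 5*1 - 2*0 + 1*0)*1833 = (10 - 5 + 0 + 0)*1833 = 5*1833 = 9165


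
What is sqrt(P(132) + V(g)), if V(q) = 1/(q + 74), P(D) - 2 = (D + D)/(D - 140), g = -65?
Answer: I*sqrt(278)/3 ≈ 5.5578*I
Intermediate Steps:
P(D) = 2 + 2*D/(-140 + D) (P(D) = 2 + (D + D)/(D - 140) = 2 + (2*D)/(-140 + D) = 2 + 2*D/(-140 + D))
V(q) = 1/(74 + q)
sqrt(P(132) + V(g)) = sqrt(4*(-70 + 132)/(-140 + 132) + 1/(74 - 65)) = sqrt(4*62/(-8) + 1/9) = sqrt(4*(-1/8)*62 + 1/9) = sqrt(-31 + 1/9) = sqrt(-278/9) = I*sqrt(278)/3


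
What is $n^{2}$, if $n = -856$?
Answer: $732736$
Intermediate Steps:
$n^{2} = \left(-856\right)^{2} = 732736$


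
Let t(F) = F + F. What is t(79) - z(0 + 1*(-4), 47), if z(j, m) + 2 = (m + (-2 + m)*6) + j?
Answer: -153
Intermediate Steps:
t(F) = 2*F
z(j, m) = -14 + j + 7*m (z(j, m) = -2 + ((m + (-2 + m)*6) + j) = -2 + ((m + (-12 + 6*m)) + j) = -2 + ((-12 + 7*m) + j) = -2 + (-12 + j + 7*m) = -14 + j + 7*m)
t(79) - z(0 + 1*(-4), 47) = 2*79 - (-14 + (0 + 1*(-4)) + 7*47) = 158 - (-14 + (0 - 4) + 329) = 158 - (-14 - 4 + 329) = 158 - 1*311 = 158 - 311 = -153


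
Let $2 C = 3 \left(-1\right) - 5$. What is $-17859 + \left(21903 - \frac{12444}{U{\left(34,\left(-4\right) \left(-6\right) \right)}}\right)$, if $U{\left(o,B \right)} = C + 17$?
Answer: $\frac{40128}{13} \approx 3086.8$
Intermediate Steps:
$C = -4$ ($C = \frac{3 \left(-1\right) - 5}{2} = \frac{-3 - 5}{2} = \frac{1}{2} \left(-8\right) = -4$)
$U{\left(o,B \right)} = 13$ ($U{\left(o,B \right)} = -4 + 17 = 13$)
$-17859 + \left(21903 - \frac{12444}{U{\left(34,\left(-4\right) \left(-6\right) \right)}}\right) = -17859 + \left(21903 - \frac{12444}{13}\right) = -17859 + \frac{272295}{13} = \frac{40128}{13}$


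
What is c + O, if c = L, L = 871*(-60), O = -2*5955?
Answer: -64170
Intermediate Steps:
O = -11910
L = -52260
c = -52260
c + O = -52260 - 11910 = -64170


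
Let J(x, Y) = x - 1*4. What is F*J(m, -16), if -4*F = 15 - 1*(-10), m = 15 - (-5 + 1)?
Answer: -375/4 ≈ -93.750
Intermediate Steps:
m = 19 (m = 15 - 1*(-4) = 15 + 4 = 19)
J(x, Y) = -4 + x (J(x, Y) = x - 4 = -4 + x)
F = -25/4 (F = -(15 - 1*(-10))/4 = -(15 + 10)/4 = -¼*25 = -25/4 ≈ -6.2500)
F*J(m, -16) = -25*(-4 + 19)/4 = -25/4*15 = -375/4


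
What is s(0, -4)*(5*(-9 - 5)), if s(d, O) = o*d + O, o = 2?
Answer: 280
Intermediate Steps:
s(d, O) = O + 2*d (s(d, O) = 2*d + O = O + 2*d)
s(0, -4)*(5*(-9 - 5)) = (-4 + 2*0)*(5*(-9 - 5)) = (-4 + 0)*(5*(-14)) = -4*(-70) = 280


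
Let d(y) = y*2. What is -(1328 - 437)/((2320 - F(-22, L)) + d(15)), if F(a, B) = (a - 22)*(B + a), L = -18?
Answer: -891/590 ≈ -1.5102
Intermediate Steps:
d(y) = 2*y
F(a, B) = (-22 + a)*(B + a)
-(1328 - 437)/((2320 - F(-22, L)) + d(15)) = -(1328 - 437)/((2320 - ((-22)² - 22*(-18) - 22*(-22) - 18*(-22))) + 2*15) = -891/((2320 - (484 + 396 + 484 + 396)) + 30) = -891/((2320 - 1*1760) + 30) = -891/((2320 - 1760) + 30) = -891/(560 + 30) = -891/590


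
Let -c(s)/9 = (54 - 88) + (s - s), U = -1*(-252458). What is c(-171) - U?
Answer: -252152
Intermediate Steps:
U = 252458
c(s) = 306 (c(s) = -9*((54 - 88) + (s - s)) = -9*(-34 + 0) = -9*(-34) = 306)
c(-171) - U = 306 - 1*252458 = 306 - 252458 = -252152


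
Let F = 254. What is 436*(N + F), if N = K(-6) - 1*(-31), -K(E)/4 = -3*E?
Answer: 92868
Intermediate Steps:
K(E) = 12*E (K(E) = -(-12)*E = 12*E)
N = -41 (N = 12*(-6) - 1*(-31) = -72 + 31 = -41)
436*(N + F) = 436*(-41 + 254) = 436*213 = 92868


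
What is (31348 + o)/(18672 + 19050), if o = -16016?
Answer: 7666/18861 ≈ 0.40645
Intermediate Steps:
(31348 + o)/(18672 + 19050) = (31348 - 16016)/(18672 + 19050) = 15332/37722 = 15332*(1/37722) = 7666/18861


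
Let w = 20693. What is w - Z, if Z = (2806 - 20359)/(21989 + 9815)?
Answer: 658137725/31804 ≈ 20694.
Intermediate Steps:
Z = -17553/31804 ≈ -0.55191
w - Z = 20693 - 1*(-17553/31804) = 20693 + 17553/31804 = 658137725/31804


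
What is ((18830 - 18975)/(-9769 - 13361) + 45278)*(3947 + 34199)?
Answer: 3994955375161/2313 ≈ 1.7272e+9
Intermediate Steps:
((18830 - 18975)/(-9769 - 13361) + 45278)*(3947 + 34199) = (-145/(-23130) + 45278)*38146 = (-145*(-1/23130) + 45278)*38146 = (29/4626 + 45278)*38146 = (209456057/4626)*38146 = 3994955375161/2313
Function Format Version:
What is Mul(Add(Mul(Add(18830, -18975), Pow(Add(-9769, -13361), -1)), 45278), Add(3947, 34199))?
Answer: Rational(3994955375161, 2313) ≈ 1.7272e+9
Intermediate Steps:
Mul(Add(Mul(Add(18830, -18975), Pow(Add(-9769, -13361), -1)), 45278), Add(3947, 34199)) = Mul(Add(Mul(-145, Pow(-23130, -1)), 45278), 38146) = Mul(Add(Mul(-145, Rational(-1, 23130)), 45278), 38146) = Mul(Add(Rational(29, 4626), 45278), 38146) = Mul(Rational(209456057, 4626), 38146) = Rational(3994955375161, 2313)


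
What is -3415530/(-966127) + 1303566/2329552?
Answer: 4608032525721/1125321542552 ≈ 4.0949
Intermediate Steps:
-3415530/(-966127) + 1303566/2329552 = -3415530*(-1/966127) + 1303566*(1/2329552) = 3415530/966127 + 651783/1164776 = 4608032525721/1125321542552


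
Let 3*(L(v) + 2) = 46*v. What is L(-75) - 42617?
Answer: -43769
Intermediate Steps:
L(v) = -2 + 46*v/3 (L(v) = -2 + (46*v)/3 = -2 + 46*v/3)
L(-75) - 42617 = (-2 + (46/3)*(-75)) - 42617 = (-2 - 1150) - 42617 = -1152 - 42617 = -43769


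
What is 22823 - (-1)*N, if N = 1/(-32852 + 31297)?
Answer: 35489764/1555 ≈ 22823.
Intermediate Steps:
N = -1/1555 (N = 1/(-1555) = -1/1555 ≈ -0.00064309)
22823 - (-1)*N = 22823 - (-1)*(-1)/1555 = 22823 - 1*1/1555 = 22823 - 1/1555 = 35489764/1555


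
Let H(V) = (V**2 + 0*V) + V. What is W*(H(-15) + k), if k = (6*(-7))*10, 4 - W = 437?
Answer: 90930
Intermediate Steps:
H(V) = V + V**2 (H(V) = (V**2 + 0) + V = V**2 + V = V + V**2)
W = -433 (W = 4 - 1*437 = 4 - 437 = -433)
k = -420 (k = -42*10 = -420)
W*(H(-15) + k) = -433*(-15*(1 - 15) - 420) = -433*(-15*(-14) - 420) = -433*(210 - 420) = -433*(-210) = 90930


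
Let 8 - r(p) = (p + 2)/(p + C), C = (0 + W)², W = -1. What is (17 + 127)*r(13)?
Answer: 6984/7 ≈ 997.71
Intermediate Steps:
C = 1 (C = (0 - 1)² = (-1)² = 1)
r(p) = 8 - (2 + p)/(1 + p) (r(p) = 8 - (p + 2)/(p + 1) = 8 - (2 + p)/(1 + p))
(17 + 127)*r(13) = (17 + 127)*((6 + 7*13)/(1 + 13)) = 144*((6 + 91)/14) = 144*((1/14)*97) = 144*(97/14) = 6984/7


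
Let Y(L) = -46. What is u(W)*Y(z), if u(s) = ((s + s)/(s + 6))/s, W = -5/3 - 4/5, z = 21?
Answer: -1380/53 ≈ -26.038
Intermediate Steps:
W = -37/15 (W = -5*⅓ - 4*⅕ = -5/3 - ⅘ = -37/15 ≈ -2.4667)
u(s) = 2/(6 + s) (u(s) = ((2*s)/(6 + s))/s = (2*s/(6 + s))/s = 2/(6 + s))
u(W)*Y(z) = (2/(6 - 37/15))*(-46) = (2/(53/15))*(-46) = (2*(15/53))*(-46) = (30/53)*(-46) = -1380/53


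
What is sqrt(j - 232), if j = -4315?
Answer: I*sqrt(4547) ≈ 67.431*I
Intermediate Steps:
sqrt(j - 232) = sqrt(-4315 - 232) = sqrt(-4547) = I*sqrt(4547)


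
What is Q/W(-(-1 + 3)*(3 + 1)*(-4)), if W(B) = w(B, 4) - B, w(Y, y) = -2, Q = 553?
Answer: -553/34 ≈ -16.265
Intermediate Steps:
W(B) = -2 - B
Q/W(-(-1 + 3)*(3 + 1)*(-4)) = 553/(-2 - (-(-1 + 3)*(3 + 1))*(-4)) = 553/(-2 - (-2*4)*(-4)) = 553/(-2 - (-1*8)*(-4)) = 553/(-2 - (-8)*(-4)) = 553/(-2 - 1*32) = 553/(-2 - 32) = 553/(-34) = 553*(-1/34) = -553/34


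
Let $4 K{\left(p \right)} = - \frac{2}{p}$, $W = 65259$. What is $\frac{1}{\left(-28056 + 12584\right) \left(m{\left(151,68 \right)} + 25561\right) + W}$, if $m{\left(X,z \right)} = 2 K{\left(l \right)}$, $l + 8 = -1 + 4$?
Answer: $- \frac{5}{1977088137} \approx -2.529 \cdot 10^{-9}$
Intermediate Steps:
$l = -5$ ($l = -8 + \left(-1 + 4\right) = -8 + 3 = -5$)
$K{\left(p \right)} = - \frac{1}{2 p}$ ($K{\left(p \right)} = \frac{\left(-2\right) \frac{1}{p}}{4} = - \frac{1}{2 p}$)
$m{\left(X,z \right)} = \frac{1}{5}$ ($m{\left(X,z \right)} = 2 \left(- \frac{1}{2 \left(-5\right)}\right) = 2 \left(\left(- \frac{1}{2}\right) \left(- \frac{1}{5}\right)\right) = 2 \cdot \frac{1}{10} = \frac{1}{5}$)
$\frac{1}{\left(-28056 + 12584\right) \left(m{\left(151,68 \right)} + 25561\right) + W} = \frac{1}{\left(-28056 + 12584\right) \left(\frac{1}{5} + 25561\right) + 65259} = \frac{1}{\left(-15472\right) \frac{127806}{5} + 65259} = \frac{1}{- \frac{1977414432}{5} + 65259} = \frac{1}{- \frac{1977088137}{5}} = - \frac{5}{1977088137}$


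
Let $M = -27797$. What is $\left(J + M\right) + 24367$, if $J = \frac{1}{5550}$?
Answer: $- \frac{19036499}{5550} \approx -3430.0$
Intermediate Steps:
$J = \frac{1}{5550} \approx 0.00018018$
$\left(J + M\right) + 24367 = \left(\frac{1}{5550} - 27797\right) + 24367 = - \frac{154273349}{5550} + 24367 = - \frac{19036499}{5550}$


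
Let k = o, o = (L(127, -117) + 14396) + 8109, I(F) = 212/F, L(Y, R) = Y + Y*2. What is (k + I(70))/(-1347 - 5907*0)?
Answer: -801116/47145 ≈ -16.993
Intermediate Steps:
L(Y, R) = 3*Y (L(Y, R) = Y + 2*Y = 3*Y)
o = 22886 (o = (3*127 + 14396) + 8109 = (381 + 14396) + 8109 = 14777 + 8109 = 22886)
k = 22886
(k + I(70))/(-1347 - 5907*0) = (22886 + 212/70)/(-1347 - 5907*0) = (22886 + 212*(1/70))/(-1347 + 0) = (22886 + 106/35)/(-1347) = (801116/35)*(-1/1347) = -801116/47145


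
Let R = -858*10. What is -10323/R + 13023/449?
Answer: 38790789/1284140 ≈ 30.208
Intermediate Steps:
R = -8580
-10323/R + 13023/449 = -10323/(-8580) + 13023/449 = -10323*(-1/8580) + 13023*(1/449) = 3441/2860 + 13023/449 = 38790789/1284140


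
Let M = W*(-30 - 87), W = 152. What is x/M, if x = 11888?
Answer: -1486/2223 ≈ -0.66847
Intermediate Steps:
M = -17784 (M = 152*(-30 - 87) = 152*(-117) = -17784)
x/M = 11888/(-17784) = 11888*(-1/17784) = -1486/2223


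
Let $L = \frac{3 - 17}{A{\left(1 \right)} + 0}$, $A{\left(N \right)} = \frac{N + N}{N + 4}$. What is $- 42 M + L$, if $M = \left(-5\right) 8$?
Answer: $1645$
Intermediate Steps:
$A{\left(N \right)} = \frac{2 N}{4 + N}$
$L = -35$ ($L = \frac{3 - 17}{2 \cdot 1 \frac{1}{4 + 1} + 0} = - \frac{14}{2 \cdot 1 \cdot \frac{1}{5} + 0} = - \frac{14}{\frac{2}{5} + 0} = - \frac{14}{\frac{2}{5}} = \left(-14\right) \frac{5}{2} = -35$)
$M = -40$
$- 42 M + L = \left(-42\right) \left(-40\right) - 35 = 1680 - 35 = 1645$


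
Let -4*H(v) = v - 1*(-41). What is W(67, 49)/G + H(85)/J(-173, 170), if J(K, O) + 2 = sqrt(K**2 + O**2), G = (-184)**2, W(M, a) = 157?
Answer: 7102597/1991579200 - 63*sqrt(58829)/117650 ≈ -0.12631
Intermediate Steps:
H(v) = -41/4 - v/4 (H(v) = -(v - 1*(-41))/4 = -(v + 41)/4 = -(41 + v)/4 = -41/4 - v/4)
G = 33856
J(K, O) = -2 + sqrt(K**2 + O**2)
W(67, 49)/G + H(85)/J(-173, 170) = 157/33856 + (-41/4 - 1/4*85)/(-2 + sqrt((-173)**2 + 170**2)) = 157*(1/33856) + (-41/4 - 85/4)/(-2 + sqrt(29929 + 28900)) = 157/33856 - 63/(2*(-2 + sqrt(58829)))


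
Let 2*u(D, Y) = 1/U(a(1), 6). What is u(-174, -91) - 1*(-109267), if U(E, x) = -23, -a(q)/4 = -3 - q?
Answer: 5026281/46 ≈ 1.0927e+5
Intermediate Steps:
a(q) = 12 + 4*q (a(q) = -4*(-3 - q) = 12 + 4*q)
u(D, Y) = -1/46 (u(D, Y) = (1/2)/(-23) = (1/2)*(-1/23) = -1/46)
u(-174, -91) - 1*(-109267) = -1/46 - 1*(-109267) = -1/46 + 109267 = 5026281/46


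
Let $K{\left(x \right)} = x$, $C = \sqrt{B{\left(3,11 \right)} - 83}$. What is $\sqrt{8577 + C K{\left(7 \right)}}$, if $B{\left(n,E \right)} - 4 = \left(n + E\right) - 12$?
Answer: $\sqrt{8577 + 7 i \sqrt{77}} \approx 92.613 + 0.3316 i$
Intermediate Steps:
$B{\left(n,E \right)} = -8 + E + n$ ($B{\left(n,E \right)} = 4 - \left(12 - E - n\right) = 4 + \left(-12 + E + n\right) = -8 + E + n$)
$C = i \sqrt{77}$ ($C = \sqrt{\left(-8 + 11 + 3\right) - 83} = \sqrt{6 - 83} = \sqrt{-77} = i \sqrt{77} \approx 8.775 i$)
$\sqrt{8577 + C K{\left(7 \right)}} = \sqrt{8577 + i \sqrt{77} \cdot 7} = \sqrt{8577 + 7 i \sqrt{77}}$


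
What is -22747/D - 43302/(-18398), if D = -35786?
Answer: 984052339/329195414 ≈ 2.9893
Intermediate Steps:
-22747/D - 43302/(-18398) = -22747/(-35786) - 43302/(-18398) = -22747*(-1/35786) - 43302*(-1/18398) = 22747/35786 + 21651/9199 = 984052339/329195414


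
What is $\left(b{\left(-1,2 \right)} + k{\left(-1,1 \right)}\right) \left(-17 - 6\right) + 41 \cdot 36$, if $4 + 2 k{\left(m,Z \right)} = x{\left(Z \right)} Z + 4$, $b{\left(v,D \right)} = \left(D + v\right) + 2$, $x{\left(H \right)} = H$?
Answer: $\frac{2791}{2} \approx 1395.5$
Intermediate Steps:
$b{\left(v,D \right)} = 2 + D + v$
$k{\left(m,Z \right)} = \frac{Z^{2}}{2}$ ($k{\left(m,Z \right)} = -2 + \frac{Z Z + 4}{2} = -2 + \frac{Z^{2} + 4}{2} = -2 + \frac{4 + Z^{2}}{2} = -2 + \left(2 + \frac{Z^{2}}{2}\right) = \frac{Z^{2}}{2}$)
$\left(b{\left(-1,2 \right)} + k{\left(-1,1 \right)}\right) \left(-17 - 6\right) + 41 \cdot 36 = \left(\left(2 + 2 - 1\right) + \frac{1^{2}}{2}\right) \left(-17 - 6\right) + 41 \cdot 36 = \left(3 + \frac{1}{2} \cdot 1\right) \left(-17 - 6\right) + 1476 = \left(3 + \frac{1}{2}\right) \left(-17 - 6\right) + 1476 = \frac{7}{2} \left(-23\right) + 1476 = - \frac{161}{2} + 1476 = \frac{2791}{2}$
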